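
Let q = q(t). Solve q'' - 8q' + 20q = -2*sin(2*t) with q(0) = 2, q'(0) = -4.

Characteristic equation r² - 8r + 20 = 0 has discriminant (-8)² - 4·(20) = -16 < 0, so r = 4 ± 2i.
Hence q_h = C1*cos(2*t)*exp(4*t) + C2*exp(4*t)*sin(2*t).
Try q_p = A*cos(2*t) + B*sin(2*t). Substituting and equating the coefficients of cos(2t) and sin(2t) gives A = -1/16, B = -1/16, so q_p = -cos(2*t)/16 - sin(2*t)/16.
General solution: q = -cos(2*t)/16 - sin(2*t)/16 + C1*cos(2*t)*exp(4*t) + C2*exp(4*t)*sin(2*t).
Apply the initial conditions: q(0) = -1/16 + C1 = 2 and q'(0) = -1/8 + 2*C2 + 4*C1 = -4. Solving gives C1 = 33/16, C2 = -97/16.

q = -cos(2*t)/16 - sin(2*t)/16 - 97*exp(4*t)*sin(2*t)/16 + 33*cos(2*t)*exp(4*t)/16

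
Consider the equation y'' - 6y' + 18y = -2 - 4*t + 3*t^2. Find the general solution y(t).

Characteristic equation r² - 6r + 18 = 0 has discriminant (-6)² - 4·(18) = -36 < 0, so r = 3 ± 3i.
Hence y_h = C1*cos(3*t)*exp(3*t) + C2*exp(3*t)*sin(3*t).
For the particular solution try y_p = A0 + A1*t + A2*t^2. Substituting and matching coefficients of each power of t gives A0 = -1/6, A1 = -1/9, A2 = 1/6, so y_p = -1/6 - t/9 + t^2/6.

y = -1/6 - t/9 + t**2/6 + C1*cos(3*t)*exp(3*t) + C2*exp(3*t)*sin(3*t)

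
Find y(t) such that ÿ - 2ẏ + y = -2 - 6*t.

Characteristic equation r² - 2r + 1 = 0 has discriminant (-2)² - 4·(1) = 0, so r = 1 is a repeated root.
Hence y_h = (C1 + C2*t)*exp(t).
For the particular solution try y_p = A0 + A1*t. Substituting and matching coefficients of each power of t gives A0 = -14, A1 = -6, so y_p = -14 - 6*t.

y = -14 - 6*t + C1*exp(t) + C2*t*exp(t)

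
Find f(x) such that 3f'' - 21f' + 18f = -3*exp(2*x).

f = exp(2*x)/4 + C1*exp(6*x) + C2*exp(x)

Divide through by 3: f'' - 7f' + 6f = -exp(2*x).
Characteristic equation r² - 7r + 6 = 0 factors as (r - 6)(r - 1) = 0, so r = 6, 1.
Hence f_h = C1*exp(6*x) + C2*exp(x).
Try f_p = A*exp(2*x). Substituting into the equation and dividing by exp(2*x) gives A = 1/4, so f_p = exp(2*x)/4.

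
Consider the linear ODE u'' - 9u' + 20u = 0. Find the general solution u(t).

u = C1*exp(5*t) + C2*exp(4*t)

Characteristic equation r² - 9r + 20 = 0 factors as (r - 5)(r - 4) = 0, so r = 5, 4.
Hence u_h = C1*exp(5*t) + C2*exp(4*t).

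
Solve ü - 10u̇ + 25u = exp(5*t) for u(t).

Characteristic equation r² - 10r + 25 = 0 has discriminant (-10)² - 4·(25) = 0, so r = 5 is a repeated root.
Hence u_h = (C1 + C2*t)*exp(5*t).
Since exp(5*t) solves the homogeneous equation (r = 5 is a root of multiplicity 2), multiply the trial by t^2. Try u_p = A*t^2*exp(5*t). Substituting into the equation and dividing by exp(5*t) gives A = 1/2, so u_p = t^2*exp(5*t)/2.

u = C1*exp(5*t) + t**2*exp(5*t)/2 + C2*t*exp(5*t)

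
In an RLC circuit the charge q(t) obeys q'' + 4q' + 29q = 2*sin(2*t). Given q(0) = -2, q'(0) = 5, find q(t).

Characteristic equation r² + 4r + 29 = 0 has discriminant (4)² - 4·(29) = -100 < 0, so r = -2 ± 5i.
Hence q_h = C1*cos(5*t)*exp(-2*t) + C2*exp(-2*t)*sin(5*t).
Try q_p = A*cos(2*t) + B*sin(2*t). Substituting and equating the coefficients of cos(2t) and sin(2t) gives A = -16/689, B = 50/689, so q_p = -16*cos(2*t)/689 + 50*sin(2*t)/689.
General solution: q = -16*cos(2*t)/689 + 50*sin(2*t)/689 + C1*cos(5*t)*exp(-2*t) + C2*exp(-2*t)*sin(5*t).
Apply the initial conditions: q(0) = -16/689 + C1 = -2 and q'(0) = 100/689 - 2*C1 + 5*C2 = 5. Solving gives C1 = -1362/689, C2 = 621/3445.

q = -16*cos(2*t)/689 + 50*sin(2*t)/689 - 1362*cos(5*t)*exp(-2*t)/689 + 621*exp(-2*t)*sin(5*t)/3445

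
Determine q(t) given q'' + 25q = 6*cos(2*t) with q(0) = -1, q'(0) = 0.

Characteristic equation r² + 25 = 0 has discriminant (0)² - 4·(25) = -100 < 0, so r = ± 5i.
Hence q_h = C1*cos(5*t) + C2*sin(5*t).
Try q_p = A*cos(2*t) + B*sin(2*t). Substituting and equating the coefficients of cos(2t) and sin(2t) gives A = 2/7, B = 0, so q_p = 2*cos(2*t)/7.
General solution: q = 2*cos(2*t)/7 + C1*cos(5*t) + C2*sin(5*t).
Apply the initial conditions: q(0) = 2/7 + C1 = -1 and q'(0) = 5*C2 = 0. Solving gives C1 = -9/7, C2 = 0.

q = -9*cos(5*t)/7 + 2*cos(2*t)/7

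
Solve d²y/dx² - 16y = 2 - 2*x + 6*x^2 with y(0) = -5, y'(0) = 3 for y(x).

Characteristic equation r² - 16 = 0 factors as (r - 4)(r + 4) = 0, so r = 4, -4.
Hence y_h = C1*exp(4*x) + C2*exp(-4*x).
For the particular solution try y_p = A0 + A1*x + A2*x^2. Substituting and matching coefficients of each power of x gives A0 = -11/64, A1 = 1/8, A2 = -3/8, so y_p = -11/64 - 3*x^2/8 + x/8.
General solution: y = -11/64 - 3*x^2/8 + x/8 + C1*exp(4*x) + C2*exp(-4*x).
Apply the initial conditions: y(0) = -11/64 + C1 + C2 = -5 and y'(0) = 1/8 - 4*C2 + 4*C1 = 3. Solving gives C1 = -263/128, C2 = -355/128.

y = -11/64 - 355*exp(-4*x)/128 - 263*exp(4*x)/128 - 3*x**2/8 + x/8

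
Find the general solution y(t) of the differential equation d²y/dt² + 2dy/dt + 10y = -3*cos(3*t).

y = -18*sin(3*t)/37 - 3*cos(3*t)/37 + C1*cos(3*t)*exp(-t) + C2*exp(-t)*sin(3*t)

Characteristic equation r² + 2r + 10 = 0 has discriminant (2)² - 4·(10) = -36 < 0, so r = -1 ± 3i.
Hence y_h = C1*cos(3*t)*exp(-t) + C2*exp(-t)*sin(3*t).
Try y_p = A*cos(3*t) + B*sin(3*t). Substituting and equating the coefficients of cos(3t) and sin(3t) gives A = -3/37, B = -18/37, so y_p = -18*sin(3*t)/37 - 3*cos(3*t)/37.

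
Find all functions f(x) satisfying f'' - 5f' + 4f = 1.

f = 1/4 + C1*exp(4*x) + C2*exp(x)

Characteristic equation r² - 5r + 4 = 0 factors as (r - 4)(r - 1) = 0, so r = 4, 1.
Hence f_h = C1*exp(4*x) + C2*exp(x).
For the particular solution try f_p = A0. Substituting and matching coefficients of each power of x gives A0 = 1/4, so f_p = 1/4.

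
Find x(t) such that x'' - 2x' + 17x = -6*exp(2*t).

x = -6*exp(2*t)/17 + C1*cos(4*t)*exp(t) + C2*exp(t)*sin(4*t)

Characteristic equation r² - 2r + 17 = 0 has discriminant (-2)² - 4·(17) = -64 < 0, so r = 1 ± 4i.
Hence x_h = C1*cos(4*t)*exp(t) + C2*exp(t)*sin(4*t).
Try x_p = A*exp(2*t). Substituting into the equation and dividing by exp(2*t) gives A = -6/17, so x_p = -6*exp(2*t)/17.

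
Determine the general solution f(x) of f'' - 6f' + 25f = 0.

Characteristic equation r² - 6r + 25 = 0 has discriminant (-6)² - 4·(25) = -64 < 0, so r = 3 ± 4i.
Hence f_h = C1*cos(4*x)*exp(3*x) + C2*exp(3*x)*sin(4*x).

f = C1*cos(4*x)*exp(3*x) + C2*exp(3*x)*sin(4*x)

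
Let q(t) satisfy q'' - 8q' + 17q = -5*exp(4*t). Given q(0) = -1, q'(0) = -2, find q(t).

q = -5*exp(4*t) + 2*exp(4*t)*sin(t) + 4*cos(t)*exp(4*t)

Characteristic equation r² - 8r + 17 = 0 has discriminant (-8)² - 4·(17) = -4 < 0, so r = 4 ± i.
Hence q_h = C1*cos(t)*exp(4*t) + C2*exp(4*t)*sin(t).
Try q_p = A*exp(4*t). Substituting into the equation and dividing by exp(4*t) gives A = -5, so q_p = -5*exp(4*t).
General solution: q = -5*exp(4*t) + C1*cos(t)*exp(4*t) + C2*exp(4*t)*sin(t).
Apply the initial conditions: q(0) = -5 + C1 = -1 and q'(0) = -20 + C2 + 4*C1 = -2. Solving gives C1 = 4, C2 = 2.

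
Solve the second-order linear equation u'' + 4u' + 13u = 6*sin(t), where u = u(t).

u = -3*cos(t)/20 + 9*sin(t)/20 + C1*cos(3*t)*exp(-2*t) + C2*exp(-2*t)*sin(3*t)

Characteristic equation r² + 4r + 13 = 0 has discriminant (4)² - 4·(13) = -36 < 0, so r = -2 ± 3i.
Hence u_h = C1*cos(3*t)*exp(-2*t) + C2*exp(-2*t)*sin(3*t).
Try u_p = A*cos(t) + B*sin(t). Substituting and equating the coefficients of cos(t) and sin(t) gives A = -3/20, B = 9/20, so u_p = -3*cos(t)/20 + 9*sin(t)/20.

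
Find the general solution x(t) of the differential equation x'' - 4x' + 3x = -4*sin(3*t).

Characteristic equation r² - 4r + 3 = 0 factors as (r - 1)(r - 3) = 0, so r = 1, 3.
Hence x_h = C1*exp(t) + C2*exp(3*t).
Try x_p = A*cos(3*t) + B*sin(3*t). Substituting and equating the coefficients of cos(3t) and sin(3t) gives A = -4/15, B = 2/15, so x_p = -4*cos(3*t)/15 + 2*sin(3*t)/15.

x = -4*cos(3*t)/15 + 2*sin(3*t)/15 + C1*exp(t) + C2*exp(3*t)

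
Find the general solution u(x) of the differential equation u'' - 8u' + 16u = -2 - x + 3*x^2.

u = -11/128 + x/8 + 3*x**2/16 + C1*exp(4*x) + C2*x*exp(4*x)

Characteristic equation r² - 8r + 16 = 0 has discriminant (-8)² - 4·(16) = 0, so r = 4 is a repeated root.
Hence u_h = (C1 + C2*x)*exp(4*x).
For the particular solution try u_p = A0 + A1*x + A2*x^2. Substituting and matching coefficients of each power of x gives A0 = -11/128, A1 = 1/8, A2 = 3/16, so u_p = -11/128 + x/8 + 3*x^2/16.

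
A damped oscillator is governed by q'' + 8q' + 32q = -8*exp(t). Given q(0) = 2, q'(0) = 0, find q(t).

Characteristic equation r² + 8r + 32 = 0 has discriminant (8)² - 4·(32) = -64 < 0, so r = -4 ± 4i.
Hence q_h = C1*cos(4*t)*exp(-4*t) + C2*exp(-4*t)*sin(4*t).
Try q_p = A*exp(t). Substituting into the equation and dividing by exp(t) gives A = -8/41, so q_p = -8*exp(t)/41.
General solution: q = -8*exp(t)/41 + C1*cos(4*t)*exp(-4*t) + C2*exp(-4*t)*sin(4*t).
Apply the initial conditions: q(0) = -8/41 + C1 = 2 and q'(0) = -8/41 - 4*C1 + 4*C2 = 0. Solving gives C1 = 90/41, C2 = 92/41.

q = -8*exp(t)/41 + 90*cos(4*t)*exp(-4*t)/41 + 92*exp(-4*t)*sin(4*t)/41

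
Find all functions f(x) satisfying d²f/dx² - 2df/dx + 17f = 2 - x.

Characteristic equation r² - 2r + 17 = 0 has discriminant (-2)² - 4·(17) = -64 < 0, so r = 1 ± 4i.
Hence f_h = C1*cos(4*x)*exp(x) + C2*exp(x)*sin(4*x).
For the particular solution try f_p = A0 + A1*x. Substituting and matching coefficients of each power of x gives A0 = 32/289, A1 = -1/17, so f_p = 32/289 - x/17.

f = 32/289 - x/17 + C1*cos(4*x)*exp(x) + C2*exp(x)*sin(4*x)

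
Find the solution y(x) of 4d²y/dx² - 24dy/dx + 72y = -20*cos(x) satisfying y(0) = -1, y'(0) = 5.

Divide through by 4: y'' - 6y' + 18y = -5*cos(x).
Characteristic equation r² - 6r + 18 = 0 has discriminant (-6)² - 4·(18) = -36 < 0, so r = 3 ± 3i.
Hence y_h = C1*cos(3*x)*exp(3*x) + C2*exp(3*x)*sin(3*x).
Try y_p = A*cos(x) + B*sin(x). Substituting and equating the coefficients of cos(x) and sin(x) gives A = -17/65, B = 6/65, so y_p = -17*cos(x)/65 + 6*sin(x)/65.
General solution: y = -17*cos(x)/65 + 6*sin(x)/65 + C1*cos(3*x)*exp(3*x) + C2*exp(3*x)*sin(3*x).
Apply the initial conditions: y(0) = -17/65 + C1 = -1 and y'(0) = 6/65 + 3*C1 + 3*C2 = 5. Solving gives C1 = -48/65, C2 = 463/195.

y = -17*cos(x)/65 + 6*sin(x)/65 - 48*cos(3*x)*exp(3*x)/65 + 463*exp(3*x)*sin(3*x)/195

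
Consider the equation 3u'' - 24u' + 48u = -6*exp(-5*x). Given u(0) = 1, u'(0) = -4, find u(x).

u = -2*exp(-5*x)/81 + 83*exp(4*x)/81 - 74*x*exp(4*x)/9

Divide through by 3: u'' - 8u' + 16u = -2*exp(-5*x).
Characteristic equation r² - 8r + 16 = 0 has discriminant (-8)² - 4·(16) = 0, so r = 4 is a repeated root.
Hence u_h = (C1 + C2*x)*exp(4*x).
Try u_p = A*exp(-5*x). Substituting into the equation and dividing by exp(-5*x) gives A = -2/81, so u_p = -2*exp(-5*x)/81.
General solution: u = -2*exp(-5*x)/81 + C1*exp(4*x) + C2*x*exp(4*x).
Apply the initial conditions: u(0) = -2/81 + C1 = 1 and u'(0) = 10/81 + C2 + 4*C1 = -4. Solving gives C1 = 83/81, C2 = -74/9.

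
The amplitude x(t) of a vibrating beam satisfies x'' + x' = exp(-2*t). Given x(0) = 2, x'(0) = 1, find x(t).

Characteristic equation r² + r = 0 factors as (r + 1)r = 0, so r = -1, 0.
Hence x_h = C1*exp(-t) + C2.
Try x_p = A*exp(-2*t). Substituting into the equation and dividing by exp(-2*t) gives A = 1/2, so x_p = exp(-2*t)/2.
General solution: x = C2 + exp(-2*t)/2 + C1*exp(-t).
Apply the initial conditions: x(0) = 1/2 + C1 + C2 = 2 and x'(0) = -1 - C1 = 1. Solving gives C1 = -2, C2 = 7/2.

x = 7/2 + exp(-2*t)/2 - 2*exp(-t)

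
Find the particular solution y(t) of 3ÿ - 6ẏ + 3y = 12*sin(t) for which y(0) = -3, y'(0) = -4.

y = -5*exp(t) + 2*cos(t) + t*exp(t)

Divide through by 3: y'' - 2y' + y = 4*sin(t).
Characteristic equation r² - 2r + 1 = 0 has discriminant (-2)² - 4·(1) = 0, so r = 1 is a repeated root.
Hence y_h = (C1 + C2*t)*exp(t).
Try y_p = A*cos(t) + B*sin(t). Substituting and equating the coefficients of cos(t) and sin(t) gives A = 2, B = 0, so y_p = 2*cos(t).
General solution: y = 2*cos(t) + C1*exp(t) + C2*t*exp(t).
Apply the initial conditions: y(0) = 2 + C1 = -3 and y'(0) = C1 + C2 = -4. Solving gives C1 = -5, C2 = 1.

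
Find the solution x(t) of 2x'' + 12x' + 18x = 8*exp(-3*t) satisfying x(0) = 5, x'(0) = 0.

Divide through by 2: x'' + 6x' + 9x = 4*exp(-3*t).
Characteristic equation r² + 6r + 9 = 0 has discriminant (6)² - 4·(9) = 0, so r = -3 is a repeated root.
Hence x_h = (C1 + C2*t)*exp(-3*t).
Since exp(-3*t) solves the homogeneous equation (r = -3 is a root of multiplicity 2), multiply the trial by t^2. Try x_p = A*t^2*exp(-3*t). Substituting into the equation and dividing by exp(-3*t) gives A = 2, so x_p = 2*t^2*exp(-3*t).
General solution: x = C1*exp(-3*t) + 2*t^2*exp(-3*t) + C2*t*exp(-3*t).
Apply the initial conditions: x(0) = C1 = 5 and x'(0) = C2 - 3*C1 = 0. Solving gives C1 = 5, C2 = 15.

x = 5*exp(-3*t) + 2*t**2*exp(-3*t) + 15*t*exp(-3*t)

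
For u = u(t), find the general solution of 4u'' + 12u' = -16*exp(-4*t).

u = C2 - exp(-4*t) + C1*exp(-3*t)

Divide through by 4: u'' + 3u' = -4*exp(-4*t).
Characteristic equation r² + 3r = 0 factors as (r + 3)r = 0, so r = -3, 0.
Hence u_h = C1*exp(-3*t) + C2.
Try u_p = A*exp(-4*t). Substituting into the equation and dividing by exp(-4*t) gives A = -1, so u_p = -exp(-4*t).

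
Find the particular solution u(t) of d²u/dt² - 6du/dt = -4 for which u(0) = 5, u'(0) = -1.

u = 95/18 - 5*exp(6*t)/18 + 2*t/3

Characteristic equation r² - 6r = 0 factors as (r - 6)r = 0, so r = 6, 0.
Hence u_h = C1*exp(6*t) + C2.
Since 0 is a characteristic root (multiplicity 1), multiply the polynomial trial by t: try u_p = A0*t. Substituting and matching coefficients of each power of t gives A0 = 2/3, so u_p = 2*t/3.
General solution: u = C2 + 2*t/3 + C1*exp(6*t).
Apply the initial conditions: u(0) = C1 + C2 = 5 and u'(0) = 2/3 + 6*C1 = -1. Solving gives C1 = -5/18, C2 = 95/18.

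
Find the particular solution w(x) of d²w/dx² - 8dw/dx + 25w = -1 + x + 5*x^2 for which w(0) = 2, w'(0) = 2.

w = -7/3125 + x**2/5 + 21*x/125 - 19303*exp(4*x)*sin(3*x)/9375 + 6257*cos(3*x)*exp(4*x)/3125

Characteristic equation r² - 8r + 25 = 0 has discriminant (-8)² - 4·(25) = -36 < 0, so r = 4 ± 3i.
Hence w_h = C1*cos(3*x)*exp(4*x) + C2*exp(4*x)*sin(3*x).
For the particular solution try w_p = A0 + A1*x + A2*x^2. Substituting and matching coefficients of each power of x gives A0 = -7/3125, A1 = 21/125, A2 = 1/5, so w_p = -7/3125 + x^2/5 + 21*x/125.
General solution: w = -7/3125 + x^2/5 + 21*x/125 + C1*cos(3*x)*exp(4*x) + C2*exp(4*x)*sin(3*x).
Apply the initial conditions: w(0) = -7/3125 + C1 = 2 and w'(0) = 21/125 + 3*C2 + 4*C1 = 2. Solving gives C1 = 6257/3125, C2 = -19303/9375.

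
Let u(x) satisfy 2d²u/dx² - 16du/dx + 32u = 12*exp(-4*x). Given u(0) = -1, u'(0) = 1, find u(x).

Divide through by 2: u'' - 8u' + 16u = 6*exp(-4*x).
Characteristic equation r² - 8r + 16 = 0 has discriminant (-8)² - 4·(16) = 0, so r = 4 is a repeated root.
Hence u_h = (C1 + C2*x)*exp(4*x).
Try u_p = A*exp(-4*x). Substituting into the equation and dividing by exp(-4*x) gives A = 3/32, so u_p = 3*exp(-4*x)/32.
General solution: u = 3*exp(-4*x)/32 + C1*exp(4*x) + C2*x*exp(4*x).
Apply the initial conditions: u(0) = 3/32 + C1 = -1 and u'(0) = -3/8 + C2 + 4*C1 = 1. Solving gives C1 = -35/32, C2 = 23/4.

u = -35*exp(4*x)/32 + 3*exp(-4*x)/32 + 23*x*exp(4*x)/4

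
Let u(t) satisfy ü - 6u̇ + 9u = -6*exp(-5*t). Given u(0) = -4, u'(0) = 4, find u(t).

u = -125*exp(3*t)/32 - 3*exp(-5*t)/32 + 61*t*exp(3*t)/4

Characteristic equation r² - 6r + 9 = 0 has discriminant (-6)² - 4·(9) = 0, so r = 3 is a repeated root.
Hence u_h = (C1 + C2*t)*exp(3*t).
Try u_p = A*exp(-5*t). Substituting into the equation and dividing by exp(-5*t) gives A = -3/32, so u_p = -3*exp(-5*t)/32.
General solution: u = -3*exp(-5*t)/32 + C1*exp(3*t) + C2*t*exp(3*t).
Apply the initial conditions: u(0) = -3/32 + C1 = -4 and u'(0) = 15/32 + C2 + 3*C1 = 4. Solving gives C1 = -125/32, C2 = 61/4.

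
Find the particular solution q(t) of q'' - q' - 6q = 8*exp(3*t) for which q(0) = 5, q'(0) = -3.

Characteristic equation r² - r - 6 = 0 factors as (r + 2)(r - 3) = 0, so r = -2, 3.
Hence q_h = C1*exp(-2*t) + C2*exp(3*t).
Since exp(3*t) solves the homogeneous equation (r = 3 is a root of multiplicity 1), multiply the trial by t. Try q_p = A*t*exp(3*t). Substituting into the equation and dividing by exp(3*t) gives A = 8/5, so q_p = 8*t*exp(3*t)/5.
General solution: q = C1*exp(-2*t) + C2*exp(3*t) + 8*t*exp(3*t)/5.
Apply the initial conditions: q(0) = C1 + C2 = 5 and q'(0) = 8/5 - 2*C1 + 3*C2 = -3. Solving gives C1 = 98/25, C2 = 27/25.

q = 27*exp(3*t)/25 + 98*exp(-2*t)/25 + 8*t*exp(3*t)/5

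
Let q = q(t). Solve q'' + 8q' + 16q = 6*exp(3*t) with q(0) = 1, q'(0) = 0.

Characteristic equation r² + 8r + 16 = 0 has discriminant (8)² - 4·(16) = 0, so r = -4 is a repeated root.
Hence q_h = (C1 + C2*t)*exp(-4*t).
Try q_p = A*exp(3*t). Substituting into the equation and dividing by exp(3*t) gives A = 6/49, so q_p = 6*exp(3*t)/49.
General solution: q = 6*exp(3*t)/49 + C1*exp(-4*t) + C2*t*exp(-4*t).
Apply the initial conditions: q(0) = 6/49 + C1 = 1 and q'(0) = 18/49 + C2 - 4*C1 = 0. Solving gives C1 = 43/49, C2 = 22/7.

q = 6*exp(3*t)/49 + 43*exp(-4*t)/49 + 22*t*exp(-4*t)/7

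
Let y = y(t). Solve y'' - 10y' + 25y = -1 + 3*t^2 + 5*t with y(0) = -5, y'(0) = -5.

Characteristic equation r² - 10r + 25 = 0 has discriminant (-10)² - 4·(25) = 0, so r = 5 is a repeated root.
Hence y_h = (C1 + C2*t)*exp(5*t).
For the particular solution try y_p = A0 + A1*t + A2*t^2. Substituting and matching coefficients of each power of t gives A0 = 43/625, A1 = 37/125, A2 = 3/25, so y_p = 43/625 + 3*t^2/25 + 37*t/125.
General solution: y = 43/625 + 3*t^2/25 + 37*t/125 + C1*exp(5*t) + C2*t*exp(5*t).
Apply the initial conditions: y(0) = 43/625 + C1 = -5 and y'(0) = 37/125 + C2 + 5*C1 = -5. Solving gives C1 = -3168/625, C2 = 2506/125.

y = 43/625 - 3168*exp(5*t)/625 + 3*t**2/25 + 37*t/125 + 2506*t*exp(5*t)/125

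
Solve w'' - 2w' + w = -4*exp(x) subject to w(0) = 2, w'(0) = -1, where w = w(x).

w = 2*exp(x) - 3*x*exp(x) - 2*x**2*exp(x)

Characteristic equation r² - 2r + 1 = 0 has discriminant (-2)² - 4·(1) = 0, so r = 1 is a repeated root.
Hence w_h = (C1 + C2*x)*exp(x).
Since exp(x) solves the homogeneous equation (r = 1 is a root of multiplicity 2), multiply the trial by x^2. Try w_p = A*x^2*exp(x). Substituting into the equation and dividing by exp(x) gives A = -2, so w_p = -2*x^2*exp(x).
General solution: w = C1*exp(x) - 2*x^2*exp(x) + C2*x*exp(x).
Apply the initial conditions: w(0) = C1 = 2 and w'(0) = C1 + C2 = -1. Solving gives C1 = 2, C2 = -3.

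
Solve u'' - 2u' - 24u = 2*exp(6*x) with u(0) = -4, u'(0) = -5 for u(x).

Characteristic equation r² - 2r - 24 = 0 factors as (r - 6)(r + 4) = 0, so r = 6, -4.
Hence u_h = C1*exp(6*x) + C2*exp(-4*x).
Since exp(6*x) solves the homogeneous equation (r = 6 is a root of multiplicity 1), multiply the trial by x. Try u_p = A*x*exp(6*x). Substituting into the equation and dividing by exp(6*x) gives A = 1/5, so u_p = x*exp(6*x)/5.
General solution: u = C1*exp(6*x) + C2*exp(-4*x) + x*exp(6*x)/5.
Apply the initial conditions: u(0) = C1 + C2 = -4 and u'(0) = 1/5 - 4*C2 + 6*C1 = -5. Solving gives C1 = -53/25, C2 = -47/25.

u = -53*exp(6*x)/25 - 47*exp(-4*x)/25 + x*exp(6*x)/5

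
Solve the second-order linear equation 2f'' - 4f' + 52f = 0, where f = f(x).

f = C1*cos(5*x)*exp(x) + C2*exp(x)*sin(5*x)

Divide through by 2: f'' - 2f' + 26f = 0.
Characteristic equation r² - 2r + 26 = 0 has discriminant (-2)² - 4·(26) = -100 < 0, so r = 1 ± 5i.
Hence f_h = C1*cos(5*x)*exp(x) + C2*exp(x)*sin(5*x).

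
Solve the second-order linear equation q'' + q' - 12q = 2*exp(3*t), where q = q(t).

q = C1*exp(-4*t) + C2*exp(3*t) + 2*t*exp(3*t)/7

Characteristic equation r² + r - 12 = 0 factors as (r + 4)(r - 3) = 0, so r = -4, 3.
Hence q_h = C1*exp(-4*t) + C2*exp(3*t).
Since exp(3*t) solves the homogeneous equation (r = 3 is a root of multiplicity 1), multiply the trial by t. Try q_p = A*t*exp(3*t). Substituting into the equation and dividing by exp(3*t) gives A = 2/7, so q_p = 2*t*exp(3*t)/7.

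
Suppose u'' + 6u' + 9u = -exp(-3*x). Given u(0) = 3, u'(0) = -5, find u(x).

Characteristic equation r² + 6r + 9 = 0 has discriminant (6)² - 4·(9) = 0, so r = -3 is a repeated root.
Hence u_h = (C1 + C2*x)*exp(-3*x).
Since exp(-3*x) solves the homogeneous equation (r = -3 is a root of multiplicity 2), multiply the trial by x^2. Try u_p = A*x^2*exp(-3*x). Substituting into the equation and dividing by exp(-3*x) gives A = -1/2, so u_p = -x^2*exp(-3*x)/2.
General solution: u = C1*exp(-3*x) - x^2*exp(-3*x)/2 + C2*x*exp(-3*x).
Apply the initial conditions: u(0) = C1 = 3 and u'(0) = C2 - 3*C1 = -5. Solving gives C1 = 3, C2 = 4.

u = 3*exp(-3*x) + 4*x*exp(-3*x) - x**2*exp(-3*x)/2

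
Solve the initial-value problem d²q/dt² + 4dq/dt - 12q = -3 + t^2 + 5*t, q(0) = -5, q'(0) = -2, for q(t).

Characteristic equation r² + 4r - 12 = 0 factors as (r - 2)(r + 6) = 0, so r = 2, -6.
Hence q_h = C1*exp(2*t) + C2*exp(-6*t).
For the particular solution try q_p = A0 + A1*t + A2*t^2. Substituting and matching coefficients of each power of t gives A0 = 17/216, A1 = -17/36, A2 = -1/12, so q_p = 17/216 - 17*t/36 - t^2/12.
General solution: q = 17/216 - 17*t/36 - t^2/12 + C1*exp(2*t) + C2*exp(-6*t).
Apply the initial conditions: q(0) = 17/216 + C1 + C2 = -5 and q'(0) = -17/36 - 6*C2 + 2*C1 = -2. Solving gives C1 = -4, C2 = -233/216.

q = 17/216 - 4*exp(2*t) - 233*exp(-6*t)/216 - 17*t/36 - t**2/12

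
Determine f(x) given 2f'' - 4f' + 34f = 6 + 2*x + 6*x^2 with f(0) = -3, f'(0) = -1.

f = 823/4913 + 3*x**2/17 + 29*x/289 - 15562*cos(4*x)*exp(x)/4913 + 2539*exp(x)*sin(4*x)/4913

Divide through by 2: f'' - 2f' + 17f = 3 + x + 3*x^2.
Characteristic equation r² - 2r + 17 = 0 has discriminant (-2)² - 4·(17) = -64 < 0, so r = 1 ± 4i.
Hence f_h = C1*cos(4*x)*exp(x) + C2*exp(x)*sin(4*x).
For the particular solution try f_p = A0 + A1*x + A2*x^2. Substituting and matching coefficients of each power of x gives A0 = 823/4913, A1 = 29/289, A2 = 3/17, so f_p = 823/4913 + 3*x^2/17 + 29*x/289.
General solution: f = 823/4913 + 3*x^2/17 + 29*x/289 + C1*cos(4*x)*exp(x) + C2*exp(x)*sin(4*x).
Apply the initial conditions: f(0) = 823/4913 + C1 = -3 and f'(0) = 29/289 + C1 + 4*C2 = -1. Solving gives C1 = -15562/4913, C2 = 2539/4913.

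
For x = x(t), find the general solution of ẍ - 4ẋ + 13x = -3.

Characteristic equation r² - 4r + 13 = 0 has discriminant (-4)² - 4·(13) = -36 < 0, so r = 2 ± 3i.
Hence x_h = C1*cos(3*t)*exp(2*t) + C2*exp(2*t)*sin(3*t).
For the particular solution try x_p = A0. Substituting and matching coefficients of each power of t gives A0 = -3/13, so x_p = -3/13.

x = -3/13 + C1*cos(3*t)*exp(2*t) + C2*exp(2*t)*sin(3*t)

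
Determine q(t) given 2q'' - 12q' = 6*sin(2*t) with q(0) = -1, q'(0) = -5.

Divide through by 2: q'' - 6q' = 3*sin(2*t).
Characteristic equation r² - 6r = 0 factors as (r - 6)r = 0, so r = 6, 0.
Hence q_h = C1*exp(6*t) + C2.
Try q_p = A*cos(2*t) + B*sin(2*t). Substituting and equating the coefficients of cos(2t) and sin(2t) gives A = 9/40, B = -3/40, so q_p = -3*sin(2*t)/40 + 9*cos(2*t)/40.
General solution: q = C2 - 3*sin(2*t)/40 + 9*cos(2*t)/40 + C1*exp(6*t).
Apply the initial conditions: q(0) = 9/40 + C1 + C2 = -1 and q'(0) = -3/20 + 6*C1 = -5. Solving gives C1 = -97/120, C2 = -5/12.

q = -5/12 - 97*exp(6*t)/120 - 3*sin(2*t)/40 + 9*cos(2*t)/40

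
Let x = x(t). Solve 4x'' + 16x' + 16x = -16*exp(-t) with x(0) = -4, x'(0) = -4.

Divide through by 4: x'' + 4x' + 4x = -4*exp(-t).
Characteristic equation r² + 4r + 4 = 0 has discriminant (4)² - 4·(4) = 0, so r = -2 is a repeated root.
Hence x_h = (C1 + C2*t)*exp(-2*t).
Try x_p = A*exp(-t). Substituting into the equation and dividing by exp(-t) gives A = -4, so x_p = -4*exp(-t).
General solution: x = -4*exp(-t) + C1*exp(-2*t) + C2*t*exp(-2*t).
Apply the initial conditions: x(0) = -4 + C1 = -4 and x'(0) = 4 + C2 - 2*C1 = -4. Solving gives C1 = 0, C2 = -8.

x = -4*exp(-t) - 8*t*exp(-2*t)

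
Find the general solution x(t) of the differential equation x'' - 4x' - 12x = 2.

Characteristic equation r² - 4r - 12 = 0 factors as (r + 2)(r - 6) = 0, so r = -2, 6.
Hence x_h = C1*exp(-2*t) + C2*exp(6*t).
For the particular solution try x_p = A0. Substituting and matching coefficients of each power of t gives A0 = -1/6, so x_p = -1/6.

x = -1/6 + C1*exp(-2*t) + C2*exp(6*t)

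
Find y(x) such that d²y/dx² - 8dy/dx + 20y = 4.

y = 1/5 + C1*cos(2*x)*exp(4*x) + C2*exp(4*x)*sin(2*x)

Characteristic equation r² - 8r + 20 = 0 has discriminant (-8)² - 4·(20) = -16 < 0, so r = 4 ± 2i.
Hence y_h = C1*cos(2*x)*exp(4*x) + C2*exp(4*x)*sin(2*x).
For the particular solution try y_p = A0. Substituting and matching coefficients of each power of x gives A0 = 1/5, so y_p = 1/5.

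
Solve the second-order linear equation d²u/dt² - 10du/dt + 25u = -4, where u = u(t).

Characteristic equation r² - 10r + 25 = 0 has discriminant (-10)² - 4·(25) = 0, so r = 5 is a repeated root.
Hence u_h = (C1 + C2*t)*exp(5*t).
For the particular solution try u_p = A0. Substituting and matching coefficients of each power of t gives A0 = -4/25, so u_p = -4/25.

u = -4/25 + C1*exp(5*t) + C2*t*exp(5*t)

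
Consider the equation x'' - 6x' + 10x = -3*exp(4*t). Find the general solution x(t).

x = -3*exp(4*t)/2 + C1*cos(t)*exp(3*t) + C2*exp(3*t)*sin(t)

Characteristic equation r² - 6r + 10 = 0 has discriminant (-6)² - 4·(10) = -4 < 0, so r = 3 ± i.
Hence x_h = C1*cos(t)*exp(3*t) + C2*exp(3*t)*sin(t).
Try x_p = A*exp(4*t). Substituting into the equation and dividing by exp(4*t) gives A = -3/2, so x_p = -3*exp(4*t)/2.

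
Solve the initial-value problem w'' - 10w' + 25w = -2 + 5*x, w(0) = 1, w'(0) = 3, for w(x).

Characteristic equation r² - 10r + 25 = 0 has discriminant (-10)² - 4·(25) = 0, so r = 5 is a repeated root.
Hence w_h = (C1 + C2*x)*exp(5*x).
For the particular solution try w_p = A0 + A1*x. Substituting and matching coefficients of each power of x gives A0 = 0, A1 = 1/5, so w_p = x/5.
General solution: w = x/5 + C1*exp(5*x) + C2*x*exp(5*x).
Apply the initial conditions: w(0) = C1 = 1 and w'(0) = 1/5 + C2 + 5*C1 = 3. Solving gives C1 = 1, C2 = -11/5.

w = x/5 - 11*x*exp(5*x)/5 + exp(5*x)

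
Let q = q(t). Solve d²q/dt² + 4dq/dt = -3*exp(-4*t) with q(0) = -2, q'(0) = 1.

q = -31/16 - exp(-4*t)/16 + 3*t*exp(-4*t)/4

Characteristic equation r² + 4r = 0 factors as (r + 4)r = 0, so r = -4, 0.
Hence q_h = C1*exp(-4*t) + C2.
Since exp(-4*t) solves the homogeneous equation (r = -4 is a root of multiplicity 1), multiply the trial by t. Try q_p = A*t*exp(-4*t). Substituting into the equation and dividing by exp(-4*t) gives A = 3/4, so q_p = 3*t*exp(-4*t)/4.
General solution: q = C2 + C1*exp(-4*t) + 3*t*exp(-4*t)/4.
Apply the initial conditions: q(0) = C1 + C2 = -2 and q'(0) = 3/4 - 4*C1 = 1. Solving gives C1 = -1/16, C2 = -31/16.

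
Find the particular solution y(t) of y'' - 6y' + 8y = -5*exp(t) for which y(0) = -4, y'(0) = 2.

y = -13*exp(2*t)/2 - 5*exp(t)/3 + 25*exp(4*t)/6

Characteristic equation r² - 6r + 8 = 0 factors as (r - 2)(r - 4) = 0, so r = 2, 4.
Hence y_h = C1*exp(2*t) + C2*exp(4*t).
Try y_p = A*exp(t). Substituting into the equation and dividing by exp(t) gives A = -5/3, so y_p = -5*exp(t)/3.
General solution: y = -5*exp(t)/3 + C1*exp(2*t) + C2*exp(4*t).
Apply the initial conditions: y(0) = -5/3 + C1 + C2 = -4 and y'(0) = -5/3 + 2*C1 + 4*C2 = 2. Solving gives C1 = -13/2, C2 = 25/6.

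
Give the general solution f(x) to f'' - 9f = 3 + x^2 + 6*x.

Characteristic equation r² - 9 = 0 factors as (r - 3)(r + 3) = 0, so r = 3, -3.
Hence f_h = C1*exp(3*x) + C2*exp(-3*x).
For the particular solution try f_p = A0 + A1*x + A2*x^2. Substituting and matching coefficients of each power of x gives A0 = -29/81, A1 = -2/3, A2 = -1/9, so f_p = -29/81 - 2*x/3 - x^2/9.

f = -29/81 - 2*x/3 - x**2/9 + C1*exp(3*x) + C2*exp(-3*x)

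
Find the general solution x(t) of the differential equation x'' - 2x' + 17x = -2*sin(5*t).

x = -5*cos(5*t)/41 + 4*sin(5*t)/41 + C1*cos(4*t)*exp(t) + C2*exp(t)*sin(4*t)

Characteristic equation r² - 2r + 17 = 0 has discriminant (-2)² - 4·(17) = -64 < 0, so r = 1 ± 4i.
Hence x_h = C1*cos(4*t)*exp(t) + C2*exp(t)*sin(4*t).
Try x_p = A*cos(5*t) + B*sin(5*t). Substituting and equating the coefficients of cos(5t) and sin(5t) gives A = -5/41, B = 4/41, so x_p = -5*cos(5*t)/41 + 4*sin(5*t)/41.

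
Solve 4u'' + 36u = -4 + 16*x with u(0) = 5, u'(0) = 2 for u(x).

u = -1/9 + 4*x/9 + 14*sin(3*x)/27 + 46*cos(3*x)/9

Divide through by 4: u'' + 9u = -1 + 4*x.
Characteristic equation r² + 9 = 0 has discriminant (0)² - 4·(9) = -36 < 0, so r = ± 3i.
Hence u_h = C1*cos(3*x) + C2*sin(3*x).
For the particular solution try u_p = A0 + A1*x. Substituting and matching coefficients of each power of x gives A0 = -1/9, A1 = 4/9, so u_p = -1/9 + 4*x/9.
General solution: u = -1/9 + 4*x/9 + C1*cos(3*x) + C2*sin(3*x).
Apply the initial conditions: u(0) = -1/9 + C1 = 5 and u'(0) = 4/9 + 3*C2 = 2. Solving gives C1 = 46/9, C2 = 14/27.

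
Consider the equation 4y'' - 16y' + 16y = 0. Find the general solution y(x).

Divide through by 4: y'' - 4y' + 4y = 0.
Characteristic equation r² - 4r + 4 = 0 has discriminant (-4)² - 4·(4) = 0, so r = 2 is a repeated root.
Hence y_h = (C1 + C2*x)*exp(2*x).

y = C1*exp(2*x) + C2*x*exp(2*x)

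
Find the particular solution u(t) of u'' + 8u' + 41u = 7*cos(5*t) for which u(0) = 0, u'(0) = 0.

Characteristic equation r² + 8r + 41 = 0 has discriminant (8)² - 4·(41) = -100 < 0, so r = -4 ± 5i.
Hence u_h = C1*cos(5*t)*exp(-4*t) + C2*exp(-4*t)*sin(5*t).
Try u_p = A*cos(5*t) + B*sin(5*t). Substituting and equating the coefficients of cos(5t) and sin(5t) gives A = 7/116, B = 35/232, so u_p = 7*cos(5*t)/116 + 35*sin(5*t)/232.
General solution: u = 7*cos(5*t)/116 + 35*sin(5*t)/232 + C1*cos(5*t)*exp(-4*t) + C2*exp(-4*t)*sin(5*t).
Apply the initial conditions: u(0) = 7/116 + C1 = 0 and u'(0) = 175/232 - 4*C1 + 5*C2 = 0. Solving gives C1 = -7/116, C2 = -231/1160.

u = 7*cos(5*t)/116 + 35*sin(5*t)/232 - 231*exp(-4*t)*sin(5*t)/1160 - 7*cos(5*t)*exp(-4*t)/116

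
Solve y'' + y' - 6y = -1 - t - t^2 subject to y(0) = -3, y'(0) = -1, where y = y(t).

y = 7/27 - 143*exp(-3*t)/135 - 11*exp(2*t)/5 + t**2/6 + 2*t/9

Characteristic equation r² + r - 6 = 0 factors as (r - 2)(r + 3) = 0, so r = 2, -3.
Hence y_h = C1*exp(2*t) + C2*exp(-3*t).
For the particular solution try y_p = A0 + A1*t + A2*t^2. Substituting and matching coefficients of each power of t gives A0 = 7/27, A1 = 2/9, A2 = 1/6, so y_p = 7/27 + t^2/6 + 2*t/9.
General solution: y = 7/27 + t^2/6 + 2*t/9 + C1*exp(2*t) + C2*exp(-3*t).
Apply the initial conditions: y(0) = 7/27 + C1 + C2 = -3 and y'(0) = 2/9 - 3*C2 + 2*C1 = -1. Solving gives C1 = -11/5, C2 = -143/135.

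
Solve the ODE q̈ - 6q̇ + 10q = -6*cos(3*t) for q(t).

Characteristic equation r² - 6r + 10 = 0 has discriminant (-6)² - 4·(10) = -4 < 0, so r = 3 ± i.
Hence q_h = C1*cos(t)*exp(3*t) + C2*exp(3*t)*sin(t).
Try q_p = A*cos(3*t) + B*sin(3*t). Substituting and equating the coefficients of cos(3t) and sin(3t) gives A = -6/325, B = 108/325, so q_p = -6*cos(3*t)/325 + 108*sin(3*t)/325.

q = -6*cos(3*t)/325 + 108*sin(3*t)/325 + C1*cos(t)*exp(3*t) + C2*exp(3*t)*sin(t)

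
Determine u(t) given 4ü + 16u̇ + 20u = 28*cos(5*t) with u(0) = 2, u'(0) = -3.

Divide through by 4: u'' + 4u' + 5u = 7*cos(5*t).
Characteristic equation r² + 4r + 5 = 0 has discriminant (4)² - 4·(5) = -4 < 0, so r = -2 ± i.
Hence u_h = C1*cos(t)*exp(-2*t) + C2*exp(-2*t)*sin(t).
Try u_p = A*cos(5*t) + B*sin(5*t). Substituting and equating the coefficients of cos(5t) and sin(5t) gives A = -7/40, B = 7/40, so u_p = -7*cos(5*t)/40 + 7*sin(5*t)/40.
General solution: u = -7*cos(5*t)/40 + 7*sin(5*t)/40 + C1*cos(t)*exp(-2*t) + C2*exp(-2*t)*sin(t).
Apply the initial conditions: u(0) = -7/40 + C1 = 2 and u'(0) = 7/8 + C2 - 2*C1 = -3. Solving gives C1 = 87/40, C2 = 19/40.

u = -7*cos(5*t)/40 + 7*sin(5*t)/40 + 19*exp(-2*t)*sin(t)/40 + 87*cos(t)*exp(-2*t)/40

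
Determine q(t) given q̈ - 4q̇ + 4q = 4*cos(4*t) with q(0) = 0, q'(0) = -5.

Characteristic equation r² - 4r + 4 = 0 has discriminant (-4)² - 4·(4) = 0, so r = 2 is a repeated root.
Hence q_h = (C1 + C2*t)*exp(2*t).
Try q_p = A*cos(4*t) + B*sin(4*t). Substituting and equating the coefficients of cos(4t) and sin(4t) gives A = -3/25, B = -4/25, so q_p = -4*sin(4*t)/25 - 3*cos(4*t)/25.
General solution: q = -4*sin(4*t)/25 - 3*cos(4*t)/25 + C1*exp(2*t) + C2*t*exp(2*t).
Apply the initial conditions: q(0) = -3/25 + C1 = 0 and q'(0) = -16/25 + C2 + 2*C1 = -5. Solving gives C1 = 3/25, C2 = -23/5.

q = -4*sin(4*t)/25 - 3*cos(4*t)/25 + 3*exp(2*t)/25 - 23*t*exp(2*t)/5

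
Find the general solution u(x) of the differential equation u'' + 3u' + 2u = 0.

Characteristic equation r² + 3r + 2 = 0 factors as (r + 1)(r + 2) = 0, so r = -1, -2.
Hence u_h = C1*exp(-x) + C2*exp(-2*x).

u = C1*exp(-x) + C2*exp(-2*x)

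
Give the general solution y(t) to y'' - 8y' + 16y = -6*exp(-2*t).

Characteristic equation r² - 8r + 16 = 0 has discriminant (-8)² - 4·(16) = 0, so r = 4 is a repeated root.
Hence y_h = (C1 + C2*t)*exp(4*t).
Try y_p = A*exp(-2*t). Substituting into the equation and dividing by exp(-2*t) gives A = -1/6, so y_p = -exp(-2*t)/6.

y = -exp(-2*t)/6 + C1*exp(4*t) + C2*t*exp(4*t)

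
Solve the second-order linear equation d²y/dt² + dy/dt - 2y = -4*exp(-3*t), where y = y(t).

y = -exp(-3*t) + C1*exp(-2*t) + C2*exp(t)

Characteristic equation r² + r - 2 = 0 factors as (r + 2)(r - 1) = 0, so r = -2, 1.
Hence y_h = C1*exp(-2*t) + C2*exp(t).
Try y_p = A*exp(-3*t). Substituting into the equation and dividing by exp(-3*t) gives A = -1, so y_p = -exp(-3*t).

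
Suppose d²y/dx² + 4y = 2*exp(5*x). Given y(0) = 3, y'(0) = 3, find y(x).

y = 2*exp(5*x)/29 + 77*sin(2*x)/58 + 85*cos(2*x)/29

Characteristic equation r² + 4 = 0 has discriminant (0)² - 4·(4) = -16 < 0, so r = ± 2i.
Hence y_h = C1*cos(2*x) + C2*sin(2*x).
Try y_p = A*exp(5*x). Substituting into the equation and dividing by exp(5*x) gives A = 2/29, so y_p = 2*exp(5*x)/29.
General solution: y = 2*exp(5*x)/29 + C1*cos(2*x) + C2*sin(2*x).
Apply the initial conditions: y(0) = 2/29 + C1 = 3 and y'(0) = 10/29 + 2*C2 = 3. Solving gives C1 = 85/29, C2 = 77/58.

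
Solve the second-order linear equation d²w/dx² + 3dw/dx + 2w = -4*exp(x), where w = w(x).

Characteristic equation r² + 3r + 2 = 0 factors as (r + 2)(r + 1) = 0, so r = -2, -1.
Hence w_h = C1*exp(-2*x) + C2*exp(-x).
Try w_p = A*exp(x). Substituting into the equation and dividing by exp(x) gives A = -2/3, so w_p = -2*exp(x)/3.

w = -2*exp(x)/3 + C1*exp(-2*x) + C2*exp(-x)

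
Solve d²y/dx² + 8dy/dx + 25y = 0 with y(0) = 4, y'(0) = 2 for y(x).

y = 4*cos(3*x)*exp(-4*x) + 6*exp(-4*x)*sin(3*x)

Characteristic equation r² + 8r + 25 = 0 has discriminant (8)² - 4·(25) = -36 < 0, so r = -4 ± 3i.
Hence y_h = C1*cos(3*x)*exp(-4*x) + C2*exp(-4*x)*sin(3*x).
Apply the initial conditions: y(0) = C1 = 4 and y'(0) = -4*C1 + 3*C2 = 2. Solving gives C1 = 4, C2 = 6.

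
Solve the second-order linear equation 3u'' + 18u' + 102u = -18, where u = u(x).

u = -3/17 + C1*cos(5*x)*exp(-3*x) + C2*exp(-3*x)*sin(5*x)

Divide through by 3: u'' + 6u' + 34u = -6.
Characteristic equation r² + 6r + 34 = 0 has discriminant (6)² - 4·(34) = -100 < 0, so r = -3 ± 5i.
Hence u_h = C1*cos(5*x)*exp(-3*x) + C2*exp(-3*x)*sin(5*x).
For the particular solution try u_p = A0. Substituting and matching coefficients of each power of x gives A0 = -3/17, so u_p = -3/17.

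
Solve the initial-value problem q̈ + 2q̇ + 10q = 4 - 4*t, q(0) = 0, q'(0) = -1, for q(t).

q = 12/25 - 2*t/5 - 12*cos(3*t)*exp(-t)/25 - 9*exp(-t)*sin(3*t)/25

Characteristic equation r² + 2r + 10 = 0 has discriminant (2)² - 4·(10) = -36 < 0, so r = -1 ± 3i.
Hence q_h = C1*cos(3*t)*exp(-t) + C2*exp(-t)*sin(3*t).
For the particular solution try q_p = A0 + A1*t. Substituting and matching coefficients of each power of t gives A0 = 12/25, A1 = -2/5, so q_p = 12/25 - 2*t/5.
General solution: q = 12/25 - 2*t/5 + C1*cos(3*t)*exp(-t) + C2*exp(-t)*sin(3*t).
Apply the initial conditions: q(0) = 12/25 + C1 = 0 and q'(0) = -2/5 - C1 + 3*C2 = -1. Solving gives C1 = -12/25, C2 = -9/25.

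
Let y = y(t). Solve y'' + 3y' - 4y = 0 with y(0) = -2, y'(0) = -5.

Characteristic equation r² + 3r - 4 = 0 factors as (r - 1)(r + 4) = 0, so r = 1, -4.
Hence y_h = C1*exp(t) + C2*exp(-4*t).
Apply the initial conditions: y(0) = C1 + C2 = -2 and y'(0) = C1 - 4*C2 = -5. Solving gives C1 = -13/5, C2 = 3/5.

y = -13*exp(t)/5 + 3*exp(-4*t)/5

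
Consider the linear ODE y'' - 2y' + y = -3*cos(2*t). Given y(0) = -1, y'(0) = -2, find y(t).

y = -34*exp(t)/25 + 9*cos(2*t)/25 + 12*sin(2*t)/25 - 8*t*exp(t)/5

Characteristic equation r² - 2r + 1 = 0 has discriminant (-2)² - 4·(1) = 0, so r = 1 is a repeated root.
Hence y_h = (C1 + C2*t)*exp(t).
Try y_p = A*cos(2*t) + B*sin(2*t). Substituting and equating the coefficients of cos(2t) and sin(2t) gives A = 9/25, B = 12/25, so y_p = 9*cos(2*t)/25 + 12*sin(2*t)/25.
General solution: y = 9*cos(2*t)/25 + 12*sin(2*t)/25 + C1*exp(t) + C2*t*exp(t).
Apply the initial conditions: y(0) = 9/25 + C1 = -1 and y'(0) = 24/25 + C1 + C2 = -2. Solving gives C1 = -34/25, C2 = -8/5.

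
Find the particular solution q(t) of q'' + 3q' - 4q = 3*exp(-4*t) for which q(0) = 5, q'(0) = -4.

Characteristic equation r² + 3r - 4 = 0 factors as (r + 4)(r - 1) = 0, so r = -4, 1.
Hence q_h = C1*exp(-4*t) + C2*exp(t).
Since exp(-4*t) solves the homogeneous equation (r = -4 is a root of multiplicity 1), multiply the trial by t. Try q_p = A*t*exp(-4*t). Substituting into the equation and dividing by exp(-4*t) gives A = -3/5, so q_p = -3*t*exp(-4*t)/5.
General solution: q = C1*exp(-4*t) + C2*exp(t) - 3*t*exp(-4*t)/5.
Apply the initial conditions: q(0) = C1 + C2 = 5 and q'(0) = -3/5 + C2 - 4*C1 = -4. Solving gives C1 = 42/25, C2 = 83/25.

q = 42*exp(-4*t)/25 + 83*exp(t)/25 - 3*t*exp(-4*t)/5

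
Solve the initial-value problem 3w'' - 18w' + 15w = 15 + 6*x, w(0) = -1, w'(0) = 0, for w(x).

Divide through by 3: w'' - 6w' + 5w = 5 + 2*x.
Characteristic equation r² - 6r + 5 = 0 factors as (r - 1)(r - 5) = 0, so r = 1, 5.
Hence w_h = C1*exp(x) + C2*exp(5*x).
For the particular solution try w_p = A0 + A1*x. Substituting and matching coefficients of each power of x gives A0 = 37/25, A1 = 2/5, so w_p = 37/25 + 2*x/5.
General solution: w = 37/25 + 2*x/5 + C1*exp(x) + C2*exp(5*x).
Apply the initial conditions: w(0) = 37/25 + C1 + C2 = -1 and w'(0) = 2/5 + C1 + 5*C2 = 0. Solving gives C1 = -3, C2 = 13/25.

w = 37/25 - 3*exp(x) + 2*x/5 + 13*exp(5*x)/25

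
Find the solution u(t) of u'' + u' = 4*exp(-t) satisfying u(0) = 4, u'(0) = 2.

Characteristic equation r² + r = 0 factors as (r + 1)r = 0, so r = -1, 0.
Hence u_h = C1*exp(-t) + C2.
Since exp(-t) solves the homogeneous equation (r = -1 is a root of multiplicity 1), multiply the trial by t. Try u_p = A*t*exp(-t). Substituting into the equation and dividing by exp(-t) gives A = -4, so u_p = -4*t*exp(-t).
General solution: u = C2 + C1*exp(-t) - 4*t*exp(-t).
Apply the initial conditions: u(0) = C1 + C2 = 4 and u'(0) = -4 - C1 = 2. Solving gives C1 = -6, C2 = 10.

u = 10 - 6*exp(-t) - 4*t*exp(-t)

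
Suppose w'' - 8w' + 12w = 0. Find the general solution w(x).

w = C1*exp(2*x) + C2*exp(6*x)

Characteristic equation r² - 8r + 12 = 0 factors as (r - 2)(r - 6) = 0, so r = 2, 6.
Hence w_h = C1*exp(2*x) + C2*exp(6*x).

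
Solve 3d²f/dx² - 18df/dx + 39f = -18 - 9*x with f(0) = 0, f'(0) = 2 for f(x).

f = -96/169 - 3*x/13 + 89*exp(3*x)*sin(2*x)/338 + 96*cos(2*x)*exp(3*x)/169

Divide through by 3: f'' - 6f' + 13f = -6 - 3*x.
Characteristic equation r² - 6r + 13 = 0 has discriminant (-6)² - 4·(13) = -16 < 0, so r = 3 ± 2i.
Hence f_h = C1*cos(2*x)*exp(3*x) + C2*exp(3*x)*sin(2*x).
For the particular solution try f_p = A0 + A1*x. Substituting and matching coefficients of each power of x gives A0 = -96/169, A1 = -3/13, so f_p = -96/169 - 3*x/13.
General solution: f = -96/169 - 3*x/13 + C1*cos(2*x)*exp(3*x) + C2*exp(3*x)*sin(2*x).
Apply the initial conditions: f(0) = -96/169 + C1 = 0 and f'(0) = -3/13 + 2*C2 + 3*C1 = 2. Solving gives C1 = 96/169, C2 = 89/338.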